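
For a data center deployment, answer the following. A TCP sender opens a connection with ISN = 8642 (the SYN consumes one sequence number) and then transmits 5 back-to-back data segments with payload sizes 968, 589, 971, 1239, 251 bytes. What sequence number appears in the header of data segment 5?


The SYN occupies sequence number ISN = 8642, so the first data byte is ISN + 1 = 8643.
SEQ of data segment i = (ISN + 1) + sum of payload sizes of segments 1..i-1.
Segment 1: SEQ = 8643, payload = 968 bytes
Segment 2: SEQ = 9611, payload = 589 bytes
Segment 3: SEQ = 10200, payload = 971 bytes
Segment 4: SEQ = 11171, payload = 1239 bytes
Segment 5: SEQ = 12410, payload = 251 bytes
SEQ of segment 5 = 8643 + 968 + 589 + 971 + 1239 = 12410

12410


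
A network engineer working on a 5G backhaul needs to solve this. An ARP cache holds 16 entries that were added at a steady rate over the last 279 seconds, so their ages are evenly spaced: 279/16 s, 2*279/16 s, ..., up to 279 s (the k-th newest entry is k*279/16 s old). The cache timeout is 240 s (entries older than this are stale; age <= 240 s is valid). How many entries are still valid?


Ages are k * 279/16 s for k = 1..16 (spacing = 17.4375 s).
Entry k is valid iff k * 279/16 <= 240 iff k <= 16 * 240 / 279 = 13.7634
n_valid = floor(13.7634) = 13
(n_stale = 16 - 13 = 3)

13


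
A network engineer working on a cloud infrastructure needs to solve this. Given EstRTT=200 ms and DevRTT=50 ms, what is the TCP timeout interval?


Given: EstRTT = 200 ms, DevRTT = 50 ms
Timeout = EstRTT + 4 * DevRTT
4 * DevRTT = 4 * 50 = 200
Timeout = 200 + 200 = 400 ms

400


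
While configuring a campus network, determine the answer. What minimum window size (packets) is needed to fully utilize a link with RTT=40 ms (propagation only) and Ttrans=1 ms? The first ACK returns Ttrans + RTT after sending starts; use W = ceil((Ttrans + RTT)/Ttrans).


Given: Ttrans = 1 ms, RTT = 40 ms (= 2 * Tprop, Tprop = 20 ms)
Time until first ACK returns = Ttrans + RTT = 1 + 40 = 41 ms
Need W * Ttrans >= Ttrans + RTT  ->  W >= (Ttrans + RTT) / Ttrans
(Ttrans + RTT) / Ttrans = 41 / 1 = 41
W_min = ceil(41) = 41

41


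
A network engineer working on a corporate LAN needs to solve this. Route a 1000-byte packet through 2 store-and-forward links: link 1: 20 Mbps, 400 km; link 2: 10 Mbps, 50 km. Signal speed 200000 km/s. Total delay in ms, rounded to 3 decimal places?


Packet = 1000 bytes = 8000 bits. Store-and-forward: sum (t_trans + t_prop) per link.
Link 1: t_trans = 8000/(20*10^6) s = 0.4000 ms; t_prop = 400/200000 s = 2.0000 ms; subtotal = 2.4000 ms
Link 2: t_trans = 8000/(10*10^6) s = 0.8000 ms; t_prop = 50/200000 s = 0.2500 ms; subtotal = 1.0500 ms
End-to-end = 2.4000 + 1.0500 = 3.4500 ms -> 3.450 ms (3 dp)

3.450


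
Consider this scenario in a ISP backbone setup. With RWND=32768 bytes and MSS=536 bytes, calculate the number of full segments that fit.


Given: RWND = 32768 bytes, MSS = 536 bytes
Full segments = floor(RWND / MSS)
Full segments = floor(32768 / 536)
Full segments = floor(61.1343) = 61

61


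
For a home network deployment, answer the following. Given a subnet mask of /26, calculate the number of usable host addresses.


Given: subnet mask /26
Host bits = 32 - 26 = 6
Total addresses = 2^6 = 64
Usable hosts = 64 - 2 (network + broadcast) = 62

62


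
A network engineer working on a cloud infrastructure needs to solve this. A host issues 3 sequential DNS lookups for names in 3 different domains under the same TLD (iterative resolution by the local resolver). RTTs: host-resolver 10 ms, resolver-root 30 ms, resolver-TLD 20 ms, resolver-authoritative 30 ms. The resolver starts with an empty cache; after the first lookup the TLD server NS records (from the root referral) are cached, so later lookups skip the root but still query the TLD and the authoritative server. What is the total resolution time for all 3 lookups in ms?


Lookup 1 (cold cache): local + root + TLD + auth = 10 + 30 + 20 + 30 = 90 ms
Lookups 2..3 (TLD NS cached -> skip root; new domain -> still ask TLD and auth): local + TLD + auth = 10 + 20 + 30 = 60 ms each
Remaining 2 lookups: 2 * 60 = 120 ms
Total = 90 + 120 = 210 ms

210


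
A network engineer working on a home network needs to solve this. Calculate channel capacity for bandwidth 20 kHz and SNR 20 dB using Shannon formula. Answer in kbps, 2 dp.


Given: B = 20 kHz, SNR = 20 dB
SNR linear = 10^(20/10) = 100
1 + SNR = 101
log2(101) = 6.6582114828
C = 20 * 1000 * 6.6582114828 = 133164.2297 bps
C = 133.164230 kbps -> 133.16 kbps (2 dp)

133.16


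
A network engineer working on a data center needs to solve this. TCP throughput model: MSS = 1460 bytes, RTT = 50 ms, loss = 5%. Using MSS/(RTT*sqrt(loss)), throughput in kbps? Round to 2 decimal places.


Given: MSS = 1460 bytes, RTT = 50 ms, loss = 5%
RTT in seconds = 50 / 1000 = 0.05
Loss rate = 5% = 0.05
sqrt(loss) = sqrt(0.05) = 0.223606797750
Throughput (bytes/s) = 1460 / (0.05 * 0.223606797750) = 130586.3699
Throughput (kbps) = 130586.3699 * 8 / 1000 = 1044.690959 -> 1044.69 kbps (2 dp)

1044.69


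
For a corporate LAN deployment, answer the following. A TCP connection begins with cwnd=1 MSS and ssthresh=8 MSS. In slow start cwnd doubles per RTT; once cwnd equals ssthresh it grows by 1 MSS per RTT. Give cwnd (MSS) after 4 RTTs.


RTT 0: cwnd = 1 MSS (initial)
RTT 1: cwnd = 2 MSS (slow start, doubled)
RTT 2: cwnd = 4 MSS (slow start, doubled)
RTT 3: cwnd = 8 MSS (slow start, doubled)
RTT 4: cwnd = 9 MSS (congestion avoidance, +1)

9


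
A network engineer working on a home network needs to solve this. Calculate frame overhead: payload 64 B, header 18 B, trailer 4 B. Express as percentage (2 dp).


Given: payload = 64 B, header = 18 B, trailer = 4 B
Overhead bytes = header + trailer = 18 + 4 = 22
Total frame = payload + overhead = 64 + 22 = 86
Overhead % = 22 / 86 * 100 = 25.5814% -> 25.58% (2 dp)

25.58


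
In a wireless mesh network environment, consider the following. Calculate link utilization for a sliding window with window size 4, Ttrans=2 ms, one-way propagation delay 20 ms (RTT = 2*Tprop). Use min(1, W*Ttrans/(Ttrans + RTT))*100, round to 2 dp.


Given: W = 4, Ttrans = 2 ms, RTT = 40 ms (= 2 * Tprop, Tprop = 20 ms)
Cycle time = Ttrans + RTT = 2 + 40 = 42 ms (first packet sent until its ACK returns)
W * Ttrans = 4 * 2 = 8 ms of sending per cycle
W * Ttrans / (Ttrans + RTT) = 8 / 42 = 0.190476
U = min(1, 0.190476) = 0.190476
U% = 19.05%

19.05


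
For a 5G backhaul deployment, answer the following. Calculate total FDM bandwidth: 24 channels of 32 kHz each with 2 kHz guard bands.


Given: 24 channels, 32 kHz each, guard = 2 kHz
Channel bandwidth = 24 * 32 = 768 kHz
Guard bands = 23 gaps * 2 kHz = 46 kHz
Total = 768 + 46 = 814 kHz

814


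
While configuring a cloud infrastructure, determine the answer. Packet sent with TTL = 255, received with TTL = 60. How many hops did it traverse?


Given: initial TTL = 255, received TTL = 60
Hops = initial TTL - received TTL
Hops = 255 - 60 = 195

195


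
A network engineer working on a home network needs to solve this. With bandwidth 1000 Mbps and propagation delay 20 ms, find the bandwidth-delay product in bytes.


Given: bandwidth = 1000 Mbps, delay = 20 ms
BDP in bits = 1000 * 10^6 * 20 / 1000
BDP in bits = 20000000
BDP in bytes = 20000000 / 8 = 2500000

2500000


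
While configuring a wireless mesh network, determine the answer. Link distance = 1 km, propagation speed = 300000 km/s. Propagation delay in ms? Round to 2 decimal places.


Given: distance = 1 km, speed = 300000 km/s
Delay = distance / speed = 1 / 300000 seconds
Delay in ms = 1 * 1000 / 300000
Delay = 0.0033 ms
Rounded to 2 dp = 0.00 ms

0.00


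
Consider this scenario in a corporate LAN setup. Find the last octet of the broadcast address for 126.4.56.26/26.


Given: IP = 126.4.56.26, prefix = /26
Host bits = 32 - 26 = 6
Network last octet = 26 AND mask = 0
Host part size = 2^6 - 1 = 63
Broadcast last octet = 0 OR 63 = 63

63


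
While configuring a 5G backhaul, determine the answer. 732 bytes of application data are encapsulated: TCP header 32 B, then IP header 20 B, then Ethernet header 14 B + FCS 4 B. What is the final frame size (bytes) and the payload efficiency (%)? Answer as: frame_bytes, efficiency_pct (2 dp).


TCP segment = 732 + 32 = 764 B
IP packet = 764 + 20 = 784 B
Ethernet frame = 784 + 14 + 4 = 802 B
Efficiency = app / frame = 732 / 802 = 0.912718 = 91.2718% -> 91.27% (2 dp)

802, 91.27


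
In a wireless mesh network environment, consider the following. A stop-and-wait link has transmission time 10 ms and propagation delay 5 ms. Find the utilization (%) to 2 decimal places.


Given: Ttrans = 10 ms, Tprop = 5 ms
RTT = 2 * Tprop = 2 * 5 = 10 ms
U = Ttrans / (Ttrans + RTT)
U = 10 / (10 + 10)
U = 10 / 20 = 0.5
U% = 50.00%

50.00


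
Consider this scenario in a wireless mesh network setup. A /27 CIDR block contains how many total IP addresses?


Given: CIDR prefix /27
Host bits = 32 - 27 = 5
Total addresses = 2^5 = 32

32


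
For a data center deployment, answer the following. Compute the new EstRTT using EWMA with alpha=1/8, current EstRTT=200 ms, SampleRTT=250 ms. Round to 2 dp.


Given: EstRTT = 200 ms, SampleRTT = 250 ms, alpha = 1/8
New EstRTT = (1 - alpha) * EstRTT + alpha * SampleRTT
(7/8) * 200 = 175
(1/8) * 250 = 31.25
New EstRTT = 175 + 31.25 = 206.25 ms -> 206.25 ms (2 dp)

206.25


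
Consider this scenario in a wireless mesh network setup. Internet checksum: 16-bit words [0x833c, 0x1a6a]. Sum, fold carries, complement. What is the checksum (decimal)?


Given words: [0x833c, 0x1a6a]
Step 1: Sum all words
Raw sum = 33596 + 6762 = 40358
One's complement = ~40358 & 0xFFFF = 25177

25177


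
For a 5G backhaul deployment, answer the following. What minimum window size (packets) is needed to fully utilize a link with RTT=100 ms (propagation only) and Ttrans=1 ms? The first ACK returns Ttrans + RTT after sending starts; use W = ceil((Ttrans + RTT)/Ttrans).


Given: Ttrans = 1 ms, RTT = 100 ms (= 2 * Tprop, Tprop = 50 ms)
Time until first ACK returns = Ttrans + RTT = 1 + 100 = 101 ms
Need W * Ttrans >= Ttrans + RTT  ->  W >= (Ttrans + RTT) / Ttrans
(Ttrans + RTT) / Ttrans = 101 / 1 = 101
W_min = ceil(101) = 101

101


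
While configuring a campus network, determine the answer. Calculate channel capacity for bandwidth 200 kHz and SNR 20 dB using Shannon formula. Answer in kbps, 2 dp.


Given: B = 200 kHz, SNR = 20 dB
SNR linear = 10^(20/10) = 100
1 + SNR = 101
log2(101) = 6.6582114828
C = 200 * 1000 * 6.6582114828 = 1331642.2966 bps
C = 1331.642297 kbps -> 1331.64 kbps (2 dp)

1331.64


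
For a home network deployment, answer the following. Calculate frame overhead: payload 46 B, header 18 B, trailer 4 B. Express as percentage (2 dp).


Given: payload = 46 B, header = 18 B, trailer = 4 B
Overhead bytes = header + trailer = 18 + 4 = 22
Total frame = payload + overhead = 46 + 22 = 68
Overhead % = 22 / 68 * 100 = 32.3529% -> 32.35% (2 dp)

32.35


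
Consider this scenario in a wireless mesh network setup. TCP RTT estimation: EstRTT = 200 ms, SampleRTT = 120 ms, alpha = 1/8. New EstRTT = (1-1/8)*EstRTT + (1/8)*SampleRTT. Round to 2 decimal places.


Given: EstRTT = 200 ms, SampleRTT = 120 ms, alpha = 1/8
New EstRTT = (1 - alpha) * EstRTT + alpha * SampleRTT
(7/8) * 200 = 175
(1/8) * 120 = 15
New EstRTT = 175 + 15 = 190 ms -> 190.00 ms (2 dp)

190.00


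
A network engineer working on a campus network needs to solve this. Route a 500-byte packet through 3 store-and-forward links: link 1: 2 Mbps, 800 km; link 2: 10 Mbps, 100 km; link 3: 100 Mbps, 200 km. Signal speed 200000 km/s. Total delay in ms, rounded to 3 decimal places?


Packet = 500 bytes = 4000 bits. Store-and-forward: sum (t_trans + t_prop) per link.
Link 1: t_trans = 4000/(2*10^6) s = 2.0000 ms; t_prop = 800/200000 s = 4.0000 ms; subtotal = 6.0000 ms
Link 2: t_trans = 4000/(10*10^6) s = 0.4000 ms; t_prop = 100/200000 s = 0.5000 ms; subtotal = 0.9000 ms
Link 3: t_trans = 4000/(100*10^6) s = 0.0400 ms; t_prop = 200/200000 s = 1.0000 ms; subtotal = 1.0400 ms
End-to-end = 6.0000 + 0.9000 + 1.0400 = 7.9400 ms -> 7.940 ms (3 dp)

7.940


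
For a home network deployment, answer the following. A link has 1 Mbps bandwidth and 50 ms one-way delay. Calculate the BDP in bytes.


Given: bandwidth = 1 Mbps, delay = 50 ms
BDP in bits = 1 * 10^6 * 50 / 1000
BDP in bits = 50000
BDP in bytes = 50000 / 8 = 6250

6250


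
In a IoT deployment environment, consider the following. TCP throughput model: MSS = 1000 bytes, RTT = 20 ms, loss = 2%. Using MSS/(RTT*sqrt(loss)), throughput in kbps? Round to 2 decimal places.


Given: MSS = 1000 bytes, RTT = 20 ms, loss = 2%
RTT in seconds = 20 / 1000 = 0.02
Loss rate = 2% = 0.02
sqrt(loss) = sqrt(0.02) = 0.141421356237
Throughput (bytes/s) = 1000 / (0.02 * 0.141421356237) = 353553.3906
Throughput (kbps) = 353553.3906 * 8 / 1000 = 2828.427125 -> 2828.43 kbps (2 dp)

2828.43


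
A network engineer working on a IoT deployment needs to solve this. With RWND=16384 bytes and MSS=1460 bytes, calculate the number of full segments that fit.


Given: RWND = 16384 bytes, MSS = 1460 bytes
Full segments = floor(RWND / MSS)
Full segments = floor(16384 / 1460)
Full segments = floor(11.2219) = 11

11


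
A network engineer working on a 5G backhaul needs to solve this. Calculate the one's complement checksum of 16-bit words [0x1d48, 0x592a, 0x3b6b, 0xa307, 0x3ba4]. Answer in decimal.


Given words: [0x1d48, 0x592a, 0x3b6b, 0xa307, 0x3ba4]
Step 1: Sum all words
Raw sum = 7496 + 22826 + 15211 + 41735 + 15268 = 102536
Step 2: Fold carry: (37000 + 1) = 37001
One's complement = ~37001 & 0xFFFF = 28534

28534


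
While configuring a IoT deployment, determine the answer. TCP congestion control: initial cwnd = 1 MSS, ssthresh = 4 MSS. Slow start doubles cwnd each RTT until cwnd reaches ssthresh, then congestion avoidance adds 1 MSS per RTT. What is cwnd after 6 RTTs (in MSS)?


RTT 0: cwnd = 1 MSS (initial)
RTT 1: cwnd = 2 MSS (slow start, doubled)
RTT 2: cwnd = 4 MSS (slow start, doubled)
RTT 3: cwnd = 5 MSS (congestion avoidance, +1)
RTT 4: cwnd = 6 MSS (congestion avoidance, +1)
RTT 5: cwnd = 7 MSS (congestion avoidance, +1)
RTT 6: cwnd = 8 MSS (congestion avoidance, +1)

8


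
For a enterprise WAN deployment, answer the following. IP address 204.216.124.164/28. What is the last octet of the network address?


Given: IP = 204.216.124.164, prefix = /28
Subnet mask = 255.255.255.240
Last octet of IP: 164
Last octet of mask: 240
Network last octet = 164 AND 240 = 160

160


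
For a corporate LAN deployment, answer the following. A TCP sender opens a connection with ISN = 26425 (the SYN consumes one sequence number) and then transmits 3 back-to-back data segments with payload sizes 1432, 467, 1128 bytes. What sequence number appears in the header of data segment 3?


The SYN occupies sequence number ISN = 26425, so the first data byte is ISN + 1 = 26426.
SEQ of data segment i = (ISN + 1) + sum of payload sizes of segments 1..i-1.
Segment 1: SEQ = 26426, payload = 1432 bytes
Segment 2: SEQ = 27858, payload = 467 bytes
Segment 3: SEQ = 28325, payload = 1128 bytes
SEQ of segment 3 = 26426 + 1432 + 467 = 28325

28325


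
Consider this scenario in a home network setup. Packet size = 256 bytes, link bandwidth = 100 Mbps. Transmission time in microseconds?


Given: packet = 256 bytes, bandwidth = 100 Mbps
Packet in bits = 256 * 8 = 2048 bits
Bandwidth = 100 * 10^6 = 100000000 bps
Time = 2048 / 100000000 seconds
Time in us = 2048 * 10^6 / 100000000 = 20.48

20.48


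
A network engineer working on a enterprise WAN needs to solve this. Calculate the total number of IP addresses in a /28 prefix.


Given: CIDR prefix /28
Host bits = 32 - 28 = 4
Total addresses = 2^4 = 16

16


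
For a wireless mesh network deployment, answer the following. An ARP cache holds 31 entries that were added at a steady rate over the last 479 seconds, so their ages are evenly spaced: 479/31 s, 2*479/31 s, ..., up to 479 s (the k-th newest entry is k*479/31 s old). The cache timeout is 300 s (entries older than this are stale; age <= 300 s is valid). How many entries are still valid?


Ages are k * 479/31 s for k = 1..31 (spacing = 15.4516 s).
Entry k is valid iff k * 479/31 <= 300 iff k <= 31 * 300 / 479 = 19.4154
n_valid = floor(19.4154) = 19
(n_stale = 31 - 19 = 12)

19


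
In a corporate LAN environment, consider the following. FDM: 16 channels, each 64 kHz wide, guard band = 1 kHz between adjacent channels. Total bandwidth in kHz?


Given: 16 channels, 64 kHz each, guard = 1 kHz
Channel bandwidth = 16 * 64 = 1024 kHz
Guard bands = 15 gaps * 1 kHz = 15 kHz
Total = 1024 + 15 = 1039 kHz

1039


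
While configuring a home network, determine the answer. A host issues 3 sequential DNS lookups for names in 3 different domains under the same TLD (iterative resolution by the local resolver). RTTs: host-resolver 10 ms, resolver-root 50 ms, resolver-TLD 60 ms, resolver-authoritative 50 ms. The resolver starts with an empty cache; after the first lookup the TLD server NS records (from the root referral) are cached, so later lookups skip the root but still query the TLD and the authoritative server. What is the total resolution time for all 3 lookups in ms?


Lookup 1 (cold cache): local + root + TLD + auth = 10 + 50 + 60 + 50 = 170 ms
Lookups 2..3 (TLD NS cached -> skip root; new domain -> still ask TLD and auth): local + TLD + auth = 10 + 60 + 50 = 120 ms each
Remaining 2 lookups: 2 * 120 = 240 ms
Total = 170 + 240 = 410 ms

410


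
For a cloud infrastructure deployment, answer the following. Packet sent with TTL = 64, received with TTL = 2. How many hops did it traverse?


Given: initial TTL = 64, received TTL = 2
Hops = initial TTL - received TTL
Hops = 64 - 2 = 62

62


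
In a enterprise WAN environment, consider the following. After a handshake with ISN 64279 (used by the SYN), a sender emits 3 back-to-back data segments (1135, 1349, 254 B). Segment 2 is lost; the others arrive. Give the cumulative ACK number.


SYN uses sequence number 64279; first data byte = ISN + 1 = 64280.
Segment 1: SEQ = 64280, len = 1135 B, covers [64280, 65414]
Segment 2: SEQ = 65415, len = 1349 B, covers [65415, 66763] [LOST]
Segment 3: SEQ = 66764, len = 254 B, covers [66764, 67017]
In-order data received: bytes [64280, 65414] (segments 1..1).
Segment 2 missing -> gap begins at byte 65415; later segments buffered out of order.
Cumulative ACK = next expected in-order byte = 64280 + 1135 = 65415

65415


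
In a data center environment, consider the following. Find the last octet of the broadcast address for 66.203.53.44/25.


Given: IP = 66.203.53.44, prefix = /25
Host bits = 32 - 25 = 7
Network last octet = 44 AND mask = 0
Host part size = 2^7 - 1 = 127
Broadcast last octet = 0 OR 127 = 127

127


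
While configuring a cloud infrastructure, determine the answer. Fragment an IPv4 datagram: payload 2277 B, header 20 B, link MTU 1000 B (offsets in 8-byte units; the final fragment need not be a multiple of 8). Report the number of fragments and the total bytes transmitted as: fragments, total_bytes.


Max data per non-final fragment = floor((MTU - header)/8)*8 = floor((1000 - 20)/8)*8 = floor(980/8)*8 = 976 B
Final fragment needs no 8-byte alignment: it can carry up to MTU - header = 980 B
Non-final fragments needed = ceil((payload - 980) / 976) = ceil(1297/976) = ceil(1.3289) = 2
Number of fragments = 2 + 1 = 3
Fragment sizes (data): 2 * 976 B + 325 B (last, 325 <= 980 OK)
Total bytes sent = payload + n_frags * header = 2277 + 3*20 = 2277 + 60 = 2337 B

3, 2337


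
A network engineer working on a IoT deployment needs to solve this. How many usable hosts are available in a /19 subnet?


Given: subnet mask /19
Host bits = 32 - 19 = 13
Total addresses = 2^13 = 8192
Usable hosts = 8192 - 2 (network + broadcast) = 8190

8190


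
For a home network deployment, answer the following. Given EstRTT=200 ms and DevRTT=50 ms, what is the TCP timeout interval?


Given: EstRTT = 200 ms, DevRTT = 50 ms
Timeout = EstRTT + 4 * DevRTT
4 * DevRTT = 4 * 50 = 200
Timeout = 200 + 200 = 400 ms

400


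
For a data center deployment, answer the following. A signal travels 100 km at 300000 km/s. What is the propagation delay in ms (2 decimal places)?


Given: distance = 100 km, speed = 300000 km/s
Delay = distance / speed = 100 / 300000 seconds
Delay in ms = 100 * 1000 / 300000
Delay = 0.3333 ms
Rounded to 2 dp = 0.33 ms

0.33


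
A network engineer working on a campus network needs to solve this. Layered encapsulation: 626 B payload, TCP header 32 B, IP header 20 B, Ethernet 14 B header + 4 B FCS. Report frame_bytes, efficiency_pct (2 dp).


TCP segment = 626 + 32 = 658 B
IP packet = 658 + 20 = 678 B
Ethernet frame = 678 + 14 + 4 = 696 B
Efficiency = app / frame = 626 / 696 = 0.899425 = 89.9425% -> 89.94% (2 dp)

696, 89.94


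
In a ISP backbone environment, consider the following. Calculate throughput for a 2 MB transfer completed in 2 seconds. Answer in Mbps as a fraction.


Given: file = 2 MB, time = 2 s
File in Mb = 2 * 8 = 16 Mb
Throughput = 16 / 2 Mbps
Throughput = 8 Mbps

8


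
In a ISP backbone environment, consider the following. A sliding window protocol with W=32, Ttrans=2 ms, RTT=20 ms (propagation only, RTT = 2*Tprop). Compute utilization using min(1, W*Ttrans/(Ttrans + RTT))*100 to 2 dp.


Given: W = 32, Ttrans = 2 ms, RTT = 20 ms (= 2 * Tprop, Tprop = 10 ms)
Cycle time = Ttrans + RTT = 2 + 20 = 22 ms (first packet sent until its ACK returns)
W * Ttrans = 32 * 2 = 64 ms of sending per cycle
W * Ttrans / (Ttrans + RTT) = 64 / 22 = 2.909091
U = min(1, 2.909091) = 1.000000
U% = 100.00%

100.00


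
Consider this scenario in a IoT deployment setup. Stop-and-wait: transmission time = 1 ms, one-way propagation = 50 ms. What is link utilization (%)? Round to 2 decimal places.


Given: Ttrans = 1 ms, Tprop = 50 ms
RTT = 2 * Tprop = 2 * 50 = 100 ms
U = Ttrans / (Ttrans + RTT)
U = 1 / (1 + 100)
U = 1 / 101 = 0.009901
U% = 0.99%

0.99


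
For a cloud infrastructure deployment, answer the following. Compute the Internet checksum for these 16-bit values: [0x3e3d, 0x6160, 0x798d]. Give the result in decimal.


Given words: [0x3e3d, 0x6160, 0x798d]
Step 1: Sum all words
Raw sum = 15933 + 24928 + 31117 = 71978
Step 2: Fold carry: (6442 + 1) = 6443
One's complement = ~6443 & 0xFFFF = 59092

59092


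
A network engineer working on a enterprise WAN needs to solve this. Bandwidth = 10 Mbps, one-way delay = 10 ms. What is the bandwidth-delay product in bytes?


Given: bandwidth = 10 Mbps, delay = 10 ms
BDP in bits = 10 * 10^6 * 10 / 1000
BDP in bits = 100000
BDP in bytes = 100000 / 8 = 12500

12500


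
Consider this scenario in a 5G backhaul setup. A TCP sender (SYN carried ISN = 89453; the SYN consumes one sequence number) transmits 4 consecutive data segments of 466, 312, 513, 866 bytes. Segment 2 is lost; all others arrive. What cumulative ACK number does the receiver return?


SYN uses sequence number 89453; first data byte = ISN + 1 = 89454.
Segment 1: SEQ = 89454, len = 466 B, covers [89454, 89919]
Segment 2: SEQ = 89920, len = 312 B, covers [89920, 90231] [LOST]
Segment 3: SEQ = 90232, len = 513 B, covers [90232, 90744]
Segment 4: SEQ = 90745, len = 866 B, covers [90745, 91610]
In-order data received: bytes [89454, 89919] (segments 1..1).
Segment 2 missing -> gap begins at byte 89920; later segments buffered out of order.
Cumulative ACK = next expected in-order byte = 89454 + 466 = 89920

89920


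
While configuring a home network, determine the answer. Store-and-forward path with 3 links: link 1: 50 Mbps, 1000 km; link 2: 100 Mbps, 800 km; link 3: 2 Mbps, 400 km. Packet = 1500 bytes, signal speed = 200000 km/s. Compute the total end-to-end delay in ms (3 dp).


Packet = 1500 bytes = 12000 bits. Store-and-forward: sum (t_trans + t_prop) per link.
Link 1: t_trans = 12000/(50*10^6) s = 0.2400 ms; t_prop = 1000/200000 s = 5.0000 ms; subtotal = 5.2400 ms
Link 2: t_trans = 12000/(100*10^6) s = 0.1200 ms; t_prop = 800/200000 s = 4.0000 ms; subtotal = 4.1200 ms
Link 3: t_trans = 12000/(2*10^6) s = 6.0000 ms; t_prop = 400/200000 s = 2.0000 ms; subtotal = 8.0000 ms
End-to-end = 5.2400 + 4.1200 + 8.0000 = 17.3600 ms -> 17.360 ms (3 dp)

17.360


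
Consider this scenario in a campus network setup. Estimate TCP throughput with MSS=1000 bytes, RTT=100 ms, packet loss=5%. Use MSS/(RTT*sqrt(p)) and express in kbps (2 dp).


Given: MSS = 1000 bytes, RTT = 100 ms, loss = 5%
RTT in seconds = 100 / 1000 = 0.1
Loss rate = 5% = 0.05
sqrt(loss) = sqrt(0.05) = 0.223606797750
Throughput (bytes/s) = 1000 / (0.1 * 0.223606797750) = 44721.3595
Throughput (kbps) = 44721.3595 * 8 / 1000 = 357.770876 -> 357.77 kbps (2 dp)

357.77


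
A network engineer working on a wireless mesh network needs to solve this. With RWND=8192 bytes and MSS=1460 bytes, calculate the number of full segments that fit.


Given: RWND = 8192 bytes, MSS = 1460 bytes
Full segments = floor(RWND / MSS)
Full segments = floor(8192 / 1460)
Full segments = floor(5.611) = 5

5


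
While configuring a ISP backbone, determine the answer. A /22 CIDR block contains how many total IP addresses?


Given: CIDR prefix /22
Host bits = 32 - 22 = 10
Total addresses = 2^10 = 1024

1024


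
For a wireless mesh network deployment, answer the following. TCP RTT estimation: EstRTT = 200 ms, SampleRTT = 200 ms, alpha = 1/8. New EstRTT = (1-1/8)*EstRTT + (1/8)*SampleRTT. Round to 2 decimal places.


Given: EstRTT = 200 ms, SampleRTT = 200 ms, alpha = 1/8
New EstRTT = (1 - alpha) * EstRTT + alpha * SampleRTT
(7/8) * 200 = 175
(1/8) * 200 = 25
New EstRTT = 175 + 25 = 200 ms -> 200.00 ms (2 dp)

200.00


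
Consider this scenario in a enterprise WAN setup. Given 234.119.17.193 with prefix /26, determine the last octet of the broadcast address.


Given: IP = 234.119.17.193, prefix = /26
Host bits = 32 - 26 = 6
Network last octet = 193 AND mask = 192
Host part size = 2^6 - 1 = 63
Broadcast last octet = 192 OR 63 = 255

255


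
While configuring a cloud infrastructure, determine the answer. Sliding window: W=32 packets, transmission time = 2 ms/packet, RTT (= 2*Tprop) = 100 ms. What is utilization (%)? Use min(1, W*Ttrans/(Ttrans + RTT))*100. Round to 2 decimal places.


Given: W = 32, Ttrans = 2 ms, RTT = 100 ms (= 2 * Tprop, Tprop = 50 ms)
Cycle time = Ttrans + RTT = 2 + 100 = 102 ms (first packet sent until its ACK returns)
W * Ttrans = 32 * 2 = 64 ms of sending per cycle
W * Ttrans / (Ttrans + RTT) = 64 / 102 = 0.627451
U = min(1, 0.627451) = 0.627451
U% = 62.75%

62.75


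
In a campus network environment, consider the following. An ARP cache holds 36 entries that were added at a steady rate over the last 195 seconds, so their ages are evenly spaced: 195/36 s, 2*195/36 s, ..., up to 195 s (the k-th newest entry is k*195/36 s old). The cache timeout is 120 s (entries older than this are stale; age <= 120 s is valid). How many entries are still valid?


Ages are k * 195/36 s for k = 1..36 (spacing = 5.4167 s).
Entry k is valid iff k * 195/36 <= 120 iff k <= 36 * 120 / 195 = 22.1538
n_valid = floor(22.1538) = 22
(n_stale = 36 - 22 = 14)

22


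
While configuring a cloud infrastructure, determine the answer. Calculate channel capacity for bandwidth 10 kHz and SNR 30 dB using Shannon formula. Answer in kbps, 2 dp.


Given: B = 10 kHz, SNR = 30 dB
SNR linear = 10^(30/10) = 1000
1 + SNR = 1001
log2(1001) = 9.9672262588
C = 10 * 1000 * 9.9672262588 = 99672.2626 bps
C = 99.672263 kbps -> 99.67 kbps (2 dp)

99.67


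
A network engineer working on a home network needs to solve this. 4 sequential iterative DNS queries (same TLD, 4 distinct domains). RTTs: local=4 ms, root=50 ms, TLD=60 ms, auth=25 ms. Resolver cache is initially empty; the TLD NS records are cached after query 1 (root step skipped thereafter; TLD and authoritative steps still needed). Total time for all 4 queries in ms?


Lookup 1 (cold cache): local + root + TLD + auth = 4 + 50 + 60 + 25 = 139 ms
Lookups 2..4 (TLD NS cached -> skip root; new domain -> still ask TLD and auth): local + TLD + auth = 4 + 60 + 25 = 89 ms each
Remaining 3 lookups: 3 * 89 = 267 ms
Total = 139 + 267 = 406 ms

406


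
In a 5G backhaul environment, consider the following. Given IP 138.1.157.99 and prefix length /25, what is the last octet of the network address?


Given: IP = 138.1.157.99, prefix = /25
Subnet mask = 255.255.255.128
Last octet of IP: 99
Last octet of mask: 128
Network last octet = 99 AND 128 = 0

0


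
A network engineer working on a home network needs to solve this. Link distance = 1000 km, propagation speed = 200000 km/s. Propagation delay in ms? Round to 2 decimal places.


Given: distance = 1000 km, speed = 200000 km/s
Delay = distance / speed = 1000 / 200000 seconds
Delay in ms = 1000 * 1000 / 200000
Delay = 5.0000 ms
Rounded to 2 dp = 5.00 ms

5.00


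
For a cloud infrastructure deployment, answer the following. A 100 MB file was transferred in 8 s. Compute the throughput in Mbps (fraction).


Given: file = 100 MB, time = 8 s
File in Mb = 100 * 8 = 800 Mb
Throughput = 800 / 8 Mbps
Throughput = 100 Mbps

100


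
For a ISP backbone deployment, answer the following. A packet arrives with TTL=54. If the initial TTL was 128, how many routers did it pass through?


Given: initial TTL = 128, received TTL = 54
Hops = initial TTL - received TTL
Hops = 128 - 54 = 74

74


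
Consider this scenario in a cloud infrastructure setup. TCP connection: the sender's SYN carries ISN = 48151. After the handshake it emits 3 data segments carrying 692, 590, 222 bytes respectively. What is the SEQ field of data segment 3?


The SYN occupies sequence number ISN = 48151, so the first data byte is ISN + 1 = 48152.
SEQ of data segment i = (ISN + 1) + sum of payload sizes of segments 1..i-1.
Segment 1: SEQ = 48152, payload = 692 bytes
Segment 2: SEQ = 48844, payload = 590 bytes
Segment 3: SEQ = 49434, payload = 222 bytes
SEQ of segment 3 = 48152 + 692 + 590 = 49434

49434


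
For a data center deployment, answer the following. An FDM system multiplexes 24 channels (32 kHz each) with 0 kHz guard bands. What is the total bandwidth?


Given: 24 channels, 32 kHz each, guard = 0 kHz
Channel bandwidth = 24 * 32 = 768 kHz
Guard bands = 23 gaps * 0 kHz = 0 kHz
Total = 768 + 0 = 768 kHz

768


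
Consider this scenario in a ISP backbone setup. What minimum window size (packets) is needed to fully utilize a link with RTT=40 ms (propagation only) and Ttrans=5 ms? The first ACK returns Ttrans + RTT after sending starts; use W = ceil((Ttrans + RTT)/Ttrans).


Given: Ttrans = 5 ms, RTT = 40 ms (= 2 * Tprop, Tprop = 20 ms)
Time until first ACK returns = Ttrans + RTT = 5 + 40 = 45 ms
Need W * Ttrans >= Ttrans + RTT  ->  W >= (Ttrans + RTT) / Ttrans
(Ttrans + RTT) / Ttrans = 45 / 5 = 9
W_min = ceil(9) = 9

9


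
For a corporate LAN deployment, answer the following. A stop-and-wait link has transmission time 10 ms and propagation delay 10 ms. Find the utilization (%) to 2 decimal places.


Given: Ttrans = 10 ms, Tprop = 10 ms
RTT = 2 * Tprop = 2 * 10 = 20 ms
U = Ttrans / (Ttrans + RTT)
U = 10 / (10 + 20)
U = 10 / 30 = 0.333333
U% = 33.33%

33.33


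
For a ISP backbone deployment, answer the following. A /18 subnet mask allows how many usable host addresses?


Given: subnet mask /18
Host bits = 32 - 18 = 14
Total addresses = 2^14 = 16384
Usable hosts = 16384 - 2 (network + broadcast) = 16382

16382


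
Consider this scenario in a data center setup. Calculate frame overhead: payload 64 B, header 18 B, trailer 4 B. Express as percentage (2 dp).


Given: payload = 64 B, header = 18 B, trailer = 4 B
Overhead bytes = header + trailer = 18 + 4 = 22
Total frame = payload + overhead = 64 + 22 = 86
Overhead % = 22 / 86 * 100 = 25.5814% -> 25.58% (2 dp)

25.58


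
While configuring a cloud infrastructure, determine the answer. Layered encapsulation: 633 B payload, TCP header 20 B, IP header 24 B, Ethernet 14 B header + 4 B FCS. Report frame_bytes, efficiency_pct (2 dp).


TCP segment = 633 + 20 = 653 B
IP packet = 653 + 24 = 677 B
Ethernet frame = 677 + 14 + 4 = 695 B
Efficiency = app / frame = 633 / 695 = 0.910791 = 91.0791% -> 91.08% (2 dp)

695, 91.08


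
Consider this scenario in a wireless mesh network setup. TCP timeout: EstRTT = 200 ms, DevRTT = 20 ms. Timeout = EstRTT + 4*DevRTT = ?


Given: EstRTT = 200 ms, DevRTT = 20 ms
Timeout = EstRTT + 4 * DevRTT
4 * DevRTT = 4 * 20 = 80
Timeout = 200 + 80 = 280 ms

280


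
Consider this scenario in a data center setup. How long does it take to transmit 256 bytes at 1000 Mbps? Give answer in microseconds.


Given: packet = 256 bytes, bandwidth = 1000 Mbps
Packet in bits = 256 * 8 = 2048 bits
Bandwidth = 1000 * 10^6 = 1000000000 bps
Time = 2048 / 1000000000 seconds
Time in us = 2048 * 10^6 / 1000000000 = 2.048

2.048


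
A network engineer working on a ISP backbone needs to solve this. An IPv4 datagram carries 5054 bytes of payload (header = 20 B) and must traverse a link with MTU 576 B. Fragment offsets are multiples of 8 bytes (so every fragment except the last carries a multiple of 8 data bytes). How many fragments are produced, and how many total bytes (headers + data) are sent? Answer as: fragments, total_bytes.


Max data per non-final fragment = floor((MTU - header)/8)*8 = floor((576 - 20)/8)*8 = floor(556/8)*8 = 552 B
Final fragment needs no 8-byte alignment: it can carry up to MTU - header = 556 B
Non-final fragments needed = ceil((payload - 556) / 552) = ceil(4498/552) = ceil(8.1486) = 9
Number of fragments = 9 + 1 = 10
Fragment sizes (data): 9 * 552 B + 86 B (last, 86 <= 556 OK)
Total bytes sent = payload + n_frags * header = 5054 + 10*20 = 5054 + 200 = 5254 B

10, 5254


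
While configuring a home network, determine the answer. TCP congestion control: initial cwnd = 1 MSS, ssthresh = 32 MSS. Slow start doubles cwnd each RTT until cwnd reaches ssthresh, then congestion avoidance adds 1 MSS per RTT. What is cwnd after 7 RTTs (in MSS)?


RTT 0: cwnd = 1 MSS (initial)
RTT 1: cwnd = 2 MSS (slow start, doubled)
RTT 2: cwnd = 4 MSS (slow start, doubled)
RTT 3: cwnd = 8 MSS (slow start, doubled)
RTT 4: cwnd = 16 MSS (slow start, doubled)
RTT 5: cwnd = 32 MSS (slow start, doubled)
RTT 6: cwnd = 33 MSS (congestion avoidance, +1)
RTT 7: cwnd = 34 MSS (congestion avoidance, +1)

34


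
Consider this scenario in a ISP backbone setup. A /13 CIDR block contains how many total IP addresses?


Given: CIDR prefix /13
Host bits = 32 - 13 = 19
Total addresses = 2^19 = 524288

524288


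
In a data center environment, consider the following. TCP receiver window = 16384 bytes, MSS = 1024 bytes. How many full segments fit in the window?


Given: RWND = 16384 bytes, MSS = 1024 bytes
Full segments = floor(RWND / MSS)
Full segments = floor(16384 / 1024)
Full segments = floor(16.0) = 16

16


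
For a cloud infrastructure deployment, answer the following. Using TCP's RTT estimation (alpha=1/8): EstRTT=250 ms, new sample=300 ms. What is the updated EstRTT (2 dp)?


Given: EstRTT = 250 ms, SampleRTT = 300 ms, alpha = 1/8
New EstRTT = (1 - alpha) * EstRTT + alpha * SampleRTT
(7/8) * 250 = 218.75
(1/8) * 300 = 37.5
New EstRTT = 218.75 + 37.5 = 256.25 ms -> 256.25 ms (2 dp)

256.25


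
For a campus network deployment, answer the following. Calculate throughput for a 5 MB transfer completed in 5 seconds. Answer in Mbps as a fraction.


Given: file = 5 MB, time = 5 s
File in Mb = 5 * 8 = 40 Mb
Throughput = 40 / 5 Mbps
Throughput = 8 Mbps

8


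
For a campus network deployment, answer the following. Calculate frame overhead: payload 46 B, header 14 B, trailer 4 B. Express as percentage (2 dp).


Given: payload = 46 B, header = 14 B, trailer = 4 B
Overhead bytes = header + trailer = 14 + 4 = 18
Total frame = payload + overhead = 46 + 18 = 64
Overhead % = 18 / 64 * 100 = 28.1250% -> 28.13% (2 dp)

28.13


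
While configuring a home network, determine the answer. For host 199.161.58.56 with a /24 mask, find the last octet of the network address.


Given: IP = 199.161.58.56, prefix = /24
Subnet mask = 255.255.255.0
Last octet of IP: 56
Last octet of mask: 0
Network last octet = 56 AND 0 = 0

0


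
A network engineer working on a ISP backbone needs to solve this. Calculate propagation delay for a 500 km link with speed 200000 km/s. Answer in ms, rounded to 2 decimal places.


Given: distance = 500 km, speed = 200000 km/s
Delay = distance / speed = 500 / 200000 seconds
Delay in ms = 500 * 1000 / 200000
Delay = 2.5000 ms
Rounded to 2 dp = 2.50 ms

2.50


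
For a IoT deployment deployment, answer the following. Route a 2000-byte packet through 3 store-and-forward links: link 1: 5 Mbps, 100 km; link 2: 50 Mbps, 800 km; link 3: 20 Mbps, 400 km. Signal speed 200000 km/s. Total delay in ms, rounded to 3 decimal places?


Packet = 2000 bytes = 16000 bits. Store-and-forward: sum (t_trans + t_prop) per link.
Link 1: t_trans = 16000/(5*10^6) s = 3.2000 ms; t_prop = 100/200000 s = 0.5000 ms; subtotal = 3.7000 ms
Link 2: t_trans = 16000/(50*10^6) s = 0.3200 ms; t_prop = 800/200000 s = 4.0000 ms; subtotal = 4.3200 ms
Link 3: t_trans = 16000/(20*10^6) s = 0.8000 ms; t_prop = 400/200000 s = 2.0000 ms; subtotal = 2.8000 ms
End-to-end = 3.7000 + 4.3200 + 2.8000 = 10.8200 ms -> 10.820 ms (3 dp)

10.820


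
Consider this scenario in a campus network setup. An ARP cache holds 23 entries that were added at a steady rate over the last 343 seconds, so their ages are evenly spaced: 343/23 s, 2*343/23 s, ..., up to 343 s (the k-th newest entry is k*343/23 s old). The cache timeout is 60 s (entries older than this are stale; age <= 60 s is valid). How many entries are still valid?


Ages are k * 343/23 s for k = 1..23 (spacing = 14.9130 s).
Entry k is valid iff k * 343/23 <= 60 iff k <= 23 * 60 / 343 = 4.0233
n_valid = floor(4.0233) = 4
(n_stale = 23 - 4 = 19)

4


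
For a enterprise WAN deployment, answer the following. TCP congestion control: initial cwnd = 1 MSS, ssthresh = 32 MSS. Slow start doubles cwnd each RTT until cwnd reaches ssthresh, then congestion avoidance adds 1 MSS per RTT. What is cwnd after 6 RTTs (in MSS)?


RTT 0: cwnd = 1 MSS (initial)
RTT 1: cwnd = 2 MSS (slow start, doubled)
RTT 2: cwnd = 4 MSS (slow start, doubled)
RTT 3: cwnd = 8 MSS (slow start, doubled)
RTT 4: cwnd = 16 MSS (slow start, doubled)
RTT 5: cwnd = 32 MSS (slow start, doubled)
RTT 6: cwnd = 33 MSS (congestion avoidance, +1)

33


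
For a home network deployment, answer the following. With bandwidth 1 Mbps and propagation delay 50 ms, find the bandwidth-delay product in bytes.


Given: bandwidth = 1 Mbps, delay = 50 ms
BDP in bits = 1 * 10^6 * 50 / 1000
BDP in bits = 50000
BDP in bytes = 50000 / 8 = 6250

6250


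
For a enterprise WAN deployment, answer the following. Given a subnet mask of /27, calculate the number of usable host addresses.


Given: subnet mask /27
Host bits = 32 - 27 = 5
Total addresses = 2^5 = 32
Usable hosts = 32 - 2 (network + broadcast) = 30

30


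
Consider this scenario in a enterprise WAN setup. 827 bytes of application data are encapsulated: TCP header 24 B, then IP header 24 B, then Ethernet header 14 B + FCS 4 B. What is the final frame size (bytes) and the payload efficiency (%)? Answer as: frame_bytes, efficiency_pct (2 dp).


TCP segment = 827 + 24 = 851 B
IP packet = 851 + 24 = 875 B
Ethernet frame = 875 + 14 + 4 = 893 B
Efficiency = app / frame = 827 / 893 = 0.926092 = 92.6092% -> 92.61% (2 dp)

893, 92.61


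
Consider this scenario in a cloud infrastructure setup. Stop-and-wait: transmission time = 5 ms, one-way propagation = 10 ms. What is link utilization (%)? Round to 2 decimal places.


Given: Ttrans = 5 ms, Tprop = 10 ms
RTT = 2 * Tprop = 2 * 10 = 20 ms
U = Ttrans / (Ttrans + RTT)
U = 5 / (5 + 20)
U = 5 / 25 = 0.2
U% = 20.00%

20.00


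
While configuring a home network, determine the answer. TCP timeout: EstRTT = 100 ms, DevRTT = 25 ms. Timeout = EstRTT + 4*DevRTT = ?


Given: EstRTT = 100 ms, DevRTT = 25 ms
Timeout = EstRTT + 4 * DevRTT
4 * DevRTT = 4 * 25 = 100
Timeout = 100 + 100 = 200 ms

200
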